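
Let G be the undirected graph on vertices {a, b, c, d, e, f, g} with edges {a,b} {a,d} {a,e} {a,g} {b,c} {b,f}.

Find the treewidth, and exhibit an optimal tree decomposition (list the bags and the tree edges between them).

Each bag holds 2 vertices, so the decomposition has width 1, which upper-bounds the treewidth. G has an edge, so its treewidth is at least 1. Combining the bounds, tw(G) = 1.

Treewidth 1.
One optimal decomposition is:
Bags: B1 = {b, f}  B2 = {b, c}  B3 = {a, b}  B4 = {a, e}  B5 = {a, g}  B6 = {a, d}
Tree: B1–B2, B1–B3, B3–B4, B4–B5, B4–B6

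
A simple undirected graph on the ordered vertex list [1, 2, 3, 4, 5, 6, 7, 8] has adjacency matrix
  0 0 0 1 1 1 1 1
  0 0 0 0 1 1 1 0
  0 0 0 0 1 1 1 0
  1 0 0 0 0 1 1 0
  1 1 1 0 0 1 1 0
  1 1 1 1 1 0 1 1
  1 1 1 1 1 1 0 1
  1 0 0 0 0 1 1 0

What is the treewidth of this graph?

A width-3 tree decomposition is:
Bags: B1 = {1, 5, 6, 7}  B2 = {2, 5, 6, 7}  B3 = {3, 5, 6, 7}  B4 = {1, 4, 6, 7}  B5 = {1, 6, 7, 8}
Tree: B1–B2, B2–B3, B1–B4, B1–B5
Every bag has size at most 4, so the width is 4 − 1 = 3 and tw(G) ≤ 3. Conversely, {1, 6, 7, 8} is a clique of size 4, and the vertices of any clique must share a bag in every tree decomposition; so some bag has ≥ 4 vertices and tw(G) ≥ 3. Therefore the treewidth is 3.

3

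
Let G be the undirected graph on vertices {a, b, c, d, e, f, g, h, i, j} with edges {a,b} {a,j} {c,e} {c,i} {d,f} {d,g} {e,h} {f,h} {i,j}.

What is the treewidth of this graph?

1

A width-1 tree decomposition is:
Bags: B1 = {a, b}  B2 = {a, j}  B3 = {i, j}  B4 = {c, i}  B5 = {c, e}  B6 = {e, h}  B7 = {f, h}  B8 = {d, f}  B9 = {d, g}
Tree: B1–B2, B2–B3, B3–B4, B4–B5, B5–B6, B6–B7, B7–B8, B8–B9
Each bag holds 2 vertices, so the decomposition has width 1, which upper-bounds the treewidth. Since G has at least one edge (e.g. b–a), it is not an edgeless graph, so tw(G) ≥ 1. Therefore the treewidth is 1.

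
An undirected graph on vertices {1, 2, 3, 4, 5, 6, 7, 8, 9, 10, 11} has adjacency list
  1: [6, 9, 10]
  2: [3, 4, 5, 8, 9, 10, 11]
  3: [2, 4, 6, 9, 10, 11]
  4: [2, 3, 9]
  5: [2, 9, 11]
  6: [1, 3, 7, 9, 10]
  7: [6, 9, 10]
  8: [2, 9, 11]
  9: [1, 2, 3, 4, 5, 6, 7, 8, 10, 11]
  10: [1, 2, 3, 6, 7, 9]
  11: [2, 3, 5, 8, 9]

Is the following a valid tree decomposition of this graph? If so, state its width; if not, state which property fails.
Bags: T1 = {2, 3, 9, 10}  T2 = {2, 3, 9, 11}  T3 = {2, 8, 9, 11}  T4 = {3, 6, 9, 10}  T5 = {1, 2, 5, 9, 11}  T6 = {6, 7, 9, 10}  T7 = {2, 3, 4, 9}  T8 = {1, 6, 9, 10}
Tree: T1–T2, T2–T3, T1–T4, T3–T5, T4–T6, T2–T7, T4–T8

No — bags containing vertex 1 are not connected in the tree.

A tree decomposition must satisfy three properties: every vertex lies in some bag; for every edge, both endpoints lie together in some bag; and for every vertex, the bags containing it form a connected subtree. Here bags containing vertex 1 are not connected in the tree, so the decomposition is invalid.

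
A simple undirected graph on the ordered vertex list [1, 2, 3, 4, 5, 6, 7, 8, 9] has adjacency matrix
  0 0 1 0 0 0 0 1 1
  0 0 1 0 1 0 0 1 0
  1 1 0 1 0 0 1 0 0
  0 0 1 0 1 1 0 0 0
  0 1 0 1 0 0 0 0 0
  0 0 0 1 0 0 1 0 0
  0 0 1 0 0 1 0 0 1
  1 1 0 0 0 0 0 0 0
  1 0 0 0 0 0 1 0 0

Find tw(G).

A width-3 tree decomposition is:
Bags: B1 = {1, 7, 8, 9}  B2 = {1, 3, 7, 8}  B3 = {2, 3, 7, 8}  B4 = {2, 3, 6, 7}  B5 = {2, 3, 4, 6}  B6 = {2, 4, 5, 6}
Tree: B1–B2, B2–B3, B3–B4, B4–B5, B5–B6
Each bag holds 4 vertices, so the decomposition has width 3, which upper-bounds the treewidth. For the lower bound: the 4 vertex sets {1,8,9}, {7}, {3}, {2,4,5,6} are disjoint, each induces a connected subgraph, and every pair is joined by at least one edge of G. Contracting each set to a single vertex therefore yields K_{4} as a minor, and since treewidth is minor-monotone, tw(G) ≥ tw(K_{4}) = 3. The upper and lower bounds meet at 3, so that is the treewidth.

3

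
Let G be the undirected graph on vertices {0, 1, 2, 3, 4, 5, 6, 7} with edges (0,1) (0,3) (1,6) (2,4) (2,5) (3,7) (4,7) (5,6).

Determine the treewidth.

2

A width-2 tree decomposition is:
Bags: B1 = {1, 5, 6}  B2 = {0, 1, 5}  B3 = {0, 3, 5}  B4 = {3, 5, 7}  B5 = {4, 5, 7}  B6 = {2, 4, 5}
Tree: B1–B2, B2–B3, B3–B4, B4–B5, B5–B6
Each bag holds 3 vertices, so the decomposition has width 2, which upper-bounds the treewidth. The edges 5–6–1–0–3–7–4–2–5 form a cycle, so G is not a tree and its treewidth is at least 2. Therefore the treewidth is 2.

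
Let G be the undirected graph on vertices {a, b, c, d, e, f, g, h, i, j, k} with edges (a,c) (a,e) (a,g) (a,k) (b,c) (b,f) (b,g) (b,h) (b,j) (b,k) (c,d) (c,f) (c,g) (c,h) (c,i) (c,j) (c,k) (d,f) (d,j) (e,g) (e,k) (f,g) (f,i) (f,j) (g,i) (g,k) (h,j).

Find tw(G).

A width-3 tree decomposition is:
Bags: B1 = {b, c, f, g}  B2 = {b, c, f, j}  B3 = {b, c, g, k}  B4 = {b, c, h, j}  B5 = {a, c, g, k}  B6 = {c, d, f, j}  B7 = {c, f, g, i}  B8 = {a, e, g, k}
Tree: B1–B2, B1–B3, B2–B4, B3–B5, B2–B6, B1–B7, B5–B8
The largest bag has 4 vertices, giving width 3; this decomposition certifies tw(G) ≤ 3. Conversely, {a, e, g, k} is a clique of size 4, and the vertices of any clique must share a bag in every tree decomposition; so some bag has ≥ 4 vertices and tw(G) ≥ 3. The upper and lower bounds meet at 3, so that is the treewidth.

3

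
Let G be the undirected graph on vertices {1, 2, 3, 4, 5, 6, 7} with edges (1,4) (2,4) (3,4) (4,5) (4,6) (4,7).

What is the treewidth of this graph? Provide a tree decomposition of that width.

Each bag holds 2 vertices, so the decomposition has width 1, which upper-bounds the treewidth. G has an edge, so its treewidth is at least 1. Combining the bounds, tw(G) = 1.

Treewidth 1.
Bags: B1 = {4, 6}  B2 = {4, 5}  B3 = {2, 4}  B4 = {4, 7}  B5 = {3, 4}  B6 = {1, 4}
Tree: B1–B2, B1–B3, B1–B4, B2–B5, B3–B6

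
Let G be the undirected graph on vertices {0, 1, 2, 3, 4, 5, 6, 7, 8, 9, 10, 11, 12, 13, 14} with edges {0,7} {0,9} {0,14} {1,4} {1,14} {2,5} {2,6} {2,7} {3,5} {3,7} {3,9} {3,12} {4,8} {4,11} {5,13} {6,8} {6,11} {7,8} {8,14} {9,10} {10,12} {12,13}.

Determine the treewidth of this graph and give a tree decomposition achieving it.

Treewidth 3.
One optimal decomposition is:
Bags: B1 = {5, 10, 12, 13}  B2 = {3, 5, 10, 12}  B3 = {3, 5, 9, 10}  B4 = {2, 3, 5, 9}  B5 = {2, 3, 7, 9}  B6 = {0, 2, 7, 9}  B7 = {0, 2, 6, 7}  B8 = {0, 6, 7, 8}  B9 = {0, 6, 8, 14}  B10 = {6, 8, 11, 14}  B11 = {4, 8, 11, 14}  B12 = {1, 4, 11, 14}
Tree: B1–B2, B2–B3, B3–B4, B4–B5, B5–B6, B6–B7, B7–B8, B8–B9, B9–B10, B10–B11, B11–B12

Every bag has size at most 4, so the width is 4 − 1 = 3 and tw(G) ≤ 3. For the lower bound: the 4 vertex sets {10,12,13}, {5}, {3}, {0,2,7,9} are disjoint, each induces a connected subgraph, and every pair is joined by at least one edge of G. Contracting each set to a single vertex therefore yields K_{4} as a minor, and since treewidth is minor-monotone, tw(G) ≥ tw(K_{4}) = 3. Therefore the treewidth is 3.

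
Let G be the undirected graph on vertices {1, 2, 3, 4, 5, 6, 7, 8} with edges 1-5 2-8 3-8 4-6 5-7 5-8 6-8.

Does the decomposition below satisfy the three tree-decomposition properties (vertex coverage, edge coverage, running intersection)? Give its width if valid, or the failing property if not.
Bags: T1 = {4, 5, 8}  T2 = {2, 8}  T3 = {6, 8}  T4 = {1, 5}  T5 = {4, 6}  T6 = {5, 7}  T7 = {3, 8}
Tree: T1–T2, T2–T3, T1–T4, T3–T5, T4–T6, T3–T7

A tree decomposition must satisfy three properties: every vertex lies in some bag; for every edge, both endpoints lie together in some bag; and for every vertex, the bags containing it form a connected subtree. Here bags containing vertex 4 are not connected in the tree, so the decomposition is invalid.

No — bags containing vertex 4 are not connected in the tree.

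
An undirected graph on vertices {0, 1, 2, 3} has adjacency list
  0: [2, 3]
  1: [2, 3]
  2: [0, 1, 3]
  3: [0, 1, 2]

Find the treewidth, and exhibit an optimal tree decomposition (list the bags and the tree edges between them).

Treewidth 2.
One such decomposition:
Bags: B1 = {0, 2, 3}  B2 = {1, 2, 3}
Tree: B1–B2

Each bag holds 3 vertices, so the decomposition has width 2, which upper-bounds the treewidth. Conversely, {0, 2, 3} is a clique of size 3, and the vertices of any clique must share a bag in every tree decomposition; so some bag has ≥ 3 vertices and tw(G) ≥ 2. The upper and lower bounds meet at 2, so that is the treewidth.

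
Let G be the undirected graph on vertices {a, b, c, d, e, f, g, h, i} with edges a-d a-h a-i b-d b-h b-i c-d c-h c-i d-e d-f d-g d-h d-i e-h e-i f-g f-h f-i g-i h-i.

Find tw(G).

A width-3 tree decomposition is:
Bags: B1 = {d, f, g, i}  B2 = {d, f, h, i}  B3 = {b, d, h, i}  B4 = {c, d, h, i}  B5 = {a, d, h, i}  B6 = {d, e, h, i}
Tree: B1–B2, B2–B3, B3–B4, B4–B5, B4–B6
Each bag holds 4 vertices, so the decomposition has width 3, which upper-bounds the treewidth. For the lower bound, the 4 vertices {d, f, g, i} are pairwise adjacent, and any tree decomposition puts a clique entirely inside one bag — forcing width ≥ 3. Combining the bounds, tw(G) = 3.

3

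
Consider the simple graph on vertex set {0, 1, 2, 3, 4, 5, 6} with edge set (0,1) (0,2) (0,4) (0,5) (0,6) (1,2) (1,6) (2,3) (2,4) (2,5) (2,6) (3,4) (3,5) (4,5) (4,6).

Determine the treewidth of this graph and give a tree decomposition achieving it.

Every bag has size at most 4, so the width is 4 − 1 = 3 and tw(G) ≤ 3. For the lower bound, the 4 vertices {0, 1, 2, 6} are pairwise adjacent, and any tree decomposition puts a clique entirely inside one bag — forcing width ≥ 3. Therefore the treewidth is 3.

Treewidth 3.
One such decomposition:
Bags: B1 = {0, 2, 4, 5}  B2 = {0, 2, 4, 6}  B3 = {0, 1, 2, 6}  B4 = {2, 3, 4, 5}
Tree: B1–B2, B2–B3, B1–B4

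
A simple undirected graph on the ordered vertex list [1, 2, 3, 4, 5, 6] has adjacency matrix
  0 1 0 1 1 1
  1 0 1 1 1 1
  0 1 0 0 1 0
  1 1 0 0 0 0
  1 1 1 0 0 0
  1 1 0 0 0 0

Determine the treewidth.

A width-2 tree decomposition is:
Bags: B1 = {1, 2, 5}  B2 = {1, 2, 6}  B3 = {2, 3, 5}  B4 = {1, 2, 4}
Tree: B1–B2, B1–B3, B2–B4
Each bag holds 3 vertices, so the decomposition has width 2, which upper-bounds the treewidth. On the other hand G contains the 3-clique {1, 2, 4}. A clique must lie in a single bag of any decomposition, so no decomposition can have width below 2. The upper and lower bounds meet at 2, so that is the treewidth.

2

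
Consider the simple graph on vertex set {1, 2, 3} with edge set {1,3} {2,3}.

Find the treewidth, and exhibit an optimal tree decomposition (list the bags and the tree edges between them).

Every bag has size at most 2, so the width is 2 − 1 = 1 and tw(G) ≤ 1. Since G has at least one edge (e.g. 2–3), it is not an edgeless graph, so tw(G) ≥ 1. Combining the bounds, tw(G) = 1.

Treewidth 1.
One such decomposition:
Bags: B1 = {2, 3}  B2 = {1, 3}
Tree: B1–B2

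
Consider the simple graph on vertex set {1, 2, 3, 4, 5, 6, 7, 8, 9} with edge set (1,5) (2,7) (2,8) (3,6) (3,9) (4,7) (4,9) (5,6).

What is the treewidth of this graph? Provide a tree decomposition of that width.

Treewidth 1.
One such decomposition:
Bags: B1 = {1, 5}  B2 = {5, 6}  B3 = {3, 6}  B4 = {3, 9}  B5 = {4, 9}  B6 = {4, 7}  B7 = {2, 7}  B8 = {2, 8}
Tree: B1–B2, B2–B3, B3–B4, B4–B5, B5–B6, B6–B7, B7–B8

The largest bag has 2 vertices, giving width 1; this decomposition certifies tw(G) ≤ 1. G has an edge, so its treewidth is at least 1. The upper and lower bounds meet at 1, so that is the treewidth.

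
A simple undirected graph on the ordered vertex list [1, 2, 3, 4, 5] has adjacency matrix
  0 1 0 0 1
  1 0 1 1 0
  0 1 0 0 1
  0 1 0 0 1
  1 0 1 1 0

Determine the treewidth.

A width-2 tree decomposition is:
Bags: B1 = {2, 4, 5}  B2 = {1, 2, 5}  B3 = {2, 3, 5}
Tree: B1–B2, B2–B3
Each bag holds 3 vertices, so the decomposition has width 2, which upper-bounds the treewidth. The edges 5–4–2–1–5 form a cycle, so G is not a tree and its treewidth is at least 2. Hence tw(G) = 2 exactly.

2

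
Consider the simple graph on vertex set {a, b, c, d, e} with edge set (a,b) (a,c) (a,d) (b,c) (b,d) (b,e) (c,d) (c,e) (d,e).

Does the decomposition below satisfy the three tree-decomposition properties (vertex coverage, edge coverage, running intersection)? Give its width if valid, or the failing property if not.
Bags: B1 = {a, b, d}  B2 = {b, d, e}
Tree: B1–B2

No — vertex c appears in no bag.

A tree decomposition must satisfy three properties: every vertex lies in some bag; for every edge, both endpoints lie together in some bag; and for every vertex, the bags containing it form a connected subtree. Here vertex c appears in no bag, so the decomposition is invalid.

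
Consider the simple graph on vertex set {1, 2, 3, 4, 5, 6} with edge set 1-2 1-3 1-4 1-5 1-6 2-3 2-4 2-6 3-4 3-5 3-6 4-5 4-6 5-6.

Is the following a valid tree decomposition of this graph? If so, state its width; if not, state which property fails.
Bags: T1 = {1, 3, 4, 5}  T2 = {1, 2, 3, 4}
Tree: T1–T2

No — vertex 6 appears in no bag.

A tree decomposition must satisfy three properties: every vertex lies in some bag; for every edge, both endpoints lie together in some bag; and for every vertex, the bags containing it form a connected subtree. Here vertex 6 appears in no bag, so the decomposition is invalid.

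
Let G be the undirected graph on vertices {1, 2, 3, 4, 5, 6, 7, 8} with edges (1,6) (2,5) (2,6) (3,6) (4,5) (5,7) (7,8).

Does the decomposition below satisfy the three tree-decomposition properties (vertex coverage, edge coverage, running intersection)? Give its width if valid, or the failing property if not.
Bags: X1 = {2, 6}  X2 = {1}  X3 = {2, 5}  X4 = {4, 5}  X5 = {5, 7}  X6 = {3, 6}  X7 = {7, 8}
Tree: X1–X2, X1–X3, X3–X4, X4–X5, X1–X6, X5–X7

No — edge (6,1) lies in no bag.

A tree decomposition must satisfy three properties: every vertex lies in some bag; for every edge, both endpoints lie together in some bag; and for every vertex, the bags containing it form a connected subtree. Here edge (6,1) lies in no bag, so the decomposition is invalid.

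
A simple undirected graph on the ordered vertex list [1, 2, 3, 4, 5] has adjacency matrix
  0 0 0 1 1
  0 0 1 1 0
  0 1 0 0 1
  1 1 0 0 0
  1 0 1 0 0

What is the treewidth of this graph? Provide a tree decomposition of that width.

The largest bag has 3 vertices, giving width 2; this decomposition certifies tw(G) ≤ 2. Since 1–5–3–2–4–1 is a cycle in G, G is not acyclic. Forests are exactly the graphs of treewidth ≤ 1, so tw(G) ≥ 2. The upper and lower bounds meet at 2, so that is the treewidth.

Treewidth 2.
One such decomposition:
Bags: B1 = {1, 3, 5}  B2 = {1, 2, 3}  B3 = {1, 2, 4}
Tree: B1–B2, B2–B3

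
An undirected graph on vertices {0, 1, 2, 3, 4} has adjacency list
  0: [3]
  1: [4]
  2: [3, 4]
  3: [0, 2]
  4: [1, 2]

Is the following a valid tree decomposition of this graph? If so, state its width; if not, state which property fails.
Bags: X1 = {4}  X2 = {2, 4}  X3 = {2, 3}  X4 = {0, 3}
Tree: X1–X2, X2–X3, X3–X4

No — vertex 1 appears in no bag.

A tree decomposition must satisfy three properties: every vertex lies in some bag; for every edge, both endpoints lie together in some bag; and for every vertex, the bags containing it form a connected subtree. Here vertex 1 appears in no bag, so the decomposition is invalid.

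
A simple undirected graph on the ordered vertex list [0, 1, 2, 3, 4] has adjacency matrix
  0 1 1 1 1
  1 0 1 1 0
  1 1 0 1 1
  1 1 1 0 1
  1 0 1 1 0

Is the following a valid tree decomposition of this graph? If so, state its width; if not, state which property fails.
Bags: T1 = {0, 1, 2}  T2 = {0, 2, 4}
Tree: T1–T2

No — vertex 3 appears in no bag.

A tree decomposition must satisfy three properties: every vertex lies in some bag; for every edge, both endpoints lie together in some bag; and for every vertex, the bags containing it form a connected subtree. Here vertex 3 appears in no bag, so the decomposition is invalid.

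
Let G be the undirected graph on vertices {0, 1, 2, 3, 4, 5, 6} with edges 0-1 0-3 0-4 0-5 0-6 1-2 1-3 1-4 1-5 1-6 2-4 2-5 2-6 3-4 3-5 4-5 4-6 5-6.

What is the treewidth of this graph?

4

A width-4 tree decomposition is:
Bags: B1 = {1, 2, 4, 5, 6}  B2 = {0, 1, 4, 5, 6}  B3 = {0, 1, 3, 4, 5}
Tree: B1–B2, B2–B3
Every bag has size at most 5, so the width is 5 − 1 = 4 and tw(G) ≤ 4. Conversely, {0, 1, 3, 4, 5} is a clique of size 5, and the vertices of any clique must share a bag in every tree decomposition; so some bag has ≥ 5 vertices and tw(G) ≥ 4. Therefore the treewidth is 4.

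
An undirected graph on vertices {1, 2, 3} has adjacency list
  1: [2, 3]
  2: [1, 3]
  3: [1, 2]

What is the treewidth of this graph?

A width-2 tree decomposition is:
Bags: B1 = {1, 2, 3}
Tree: (single bag)
A single bag containing all 3 vertices is trivially a valid decomposition of width 2. Conversely, {1, 2, 3} is a clique of size 3, and the vertices of any clique must share a bag in every tree decomposition; so some bag has ≥ 3 vertices and tw(G) ≥ 2. Therefore the treewidth is 2.

2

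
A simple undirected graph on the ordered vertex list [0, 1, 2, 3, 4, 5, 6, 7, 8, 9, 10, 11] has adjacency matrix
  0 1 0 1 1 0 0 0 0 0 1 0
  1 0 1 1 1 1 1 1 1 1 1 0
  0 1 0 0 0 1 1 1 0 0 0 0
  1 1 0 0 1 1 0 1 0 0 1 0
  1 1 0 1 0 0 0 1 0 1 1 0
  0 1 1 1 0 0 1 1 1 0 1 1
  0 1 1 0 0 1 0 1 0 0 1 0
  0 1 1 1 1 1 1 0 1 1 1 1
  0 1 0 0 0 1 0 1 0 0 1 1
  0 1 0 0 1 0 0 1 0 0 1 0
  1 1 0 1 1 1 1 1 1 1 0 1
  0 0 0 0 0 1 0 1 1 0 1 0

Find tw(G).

4

A width-4 tree decomposition is:
Bags: B1 = {1, 5, 7, 8, 10}  B2 = {1, 3, 5, 7, 10}  B3 = {1, 5, 6, 7, 10}  B4 = {5, 7, 8, 10, 11}  B5 = {1, 3, 4, 7, 10}  B6 = {1, 4, 7, 9, 10}  B7 = {0, 1, 3, 4, 10}  B8 = {1, 2, 5, 6, 7}
Tree: B1–B2, B1–B3, B1–B4, B2–B5, B5–B6, B5–B7, B3–B8
Each bag holds 5 vertices, so the decomposition has width 4, which upper-bounds the treewidth. On the other hand G contains the 5-clique {0, 1, 3, 4, 10}. A clique must lie in a single bag of any decomposition, so no decomposition can have width below 4. The upper and lower bounds meet at 4, so that is the treewidth.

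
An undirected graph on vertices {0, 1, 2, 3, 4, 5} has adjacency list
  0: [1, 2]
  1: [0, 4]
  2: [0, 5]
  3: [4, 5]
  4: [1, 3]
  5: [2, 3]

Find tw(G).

2

A width-2 tree decomposition is:
Bags: B1 = {3, 4, 5}  B2 = {1, 4, 5}  B3 = {0, 1, 5}  B4 = {0, 2, 5}
Tree: B1–B2, B2–B3, B3–B4
The largest bag has 3 vertices, giving width 2; this decomposition certifies tw(G) ≤ 2. For the lower bound, G contains the cycle 5–3–4–1–0–2–5, so G is not a forest; only forests have treewidth ≤ 1, hence tw(G) ≥ 2. Combining the bounds, tw(G) = 2.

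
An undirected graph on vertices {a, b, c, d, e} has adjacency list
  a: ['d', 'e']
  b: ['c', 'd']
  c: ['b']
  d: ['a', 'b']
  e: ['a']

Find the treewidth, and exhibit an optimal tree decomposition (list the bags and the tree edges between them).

Treewidth 1.
One such decomposition:
Bags: B1 = {b, c}  B2 = {b, d}  B3 = {a, d}  B4 = {a, e}
Tree: B1–B2, B2–B3, B3–B4

Every bag has size at most 2, so the width is 2 − 1 = 1 and tw(G) ≤ 1. Since G has at least one edge (e.g. c–b), it is not an edgeless graph, so tw(G) ≥ 1. The upper and lower bounds meet at 1, so that is the treewidth.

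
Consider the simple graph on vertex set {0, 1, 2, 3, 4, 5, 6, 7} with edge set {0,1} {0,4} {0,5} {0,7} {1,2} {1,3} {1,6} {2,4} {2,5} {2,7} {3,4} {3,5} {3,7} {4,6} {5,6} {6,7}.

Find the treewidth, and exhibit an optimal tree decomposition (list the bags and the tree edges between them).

Treewidth 4.
One such decomposition:
Bags: B1 = {1, 3, 4, 5, 7}  B2 = {1, 2, 4, 5, 7}  B3 = {0, 1, 4, 5, 7}  B4 = {1, 4, 5, 6, 7}
Tree: B1–B2, B2–B3, B3–B4

Each bag holds 5 vertices, so the decomposition has width 4, which upper-bounds the treewidth. For the lower bound: the 5 vertex sets {3,4}, {1,2}, {0,5}, {7}, {6} are disjoint, each induces a connected subgraph, and every pair is joined by at least one edge of G. Contracting each set to a single vertex therefore yields K_{5} as a minor, and since treewidth is minor-monotone, tw(G) ≥ tw(K_{5}) = 4. Combining the bounds, tw(G) = 4.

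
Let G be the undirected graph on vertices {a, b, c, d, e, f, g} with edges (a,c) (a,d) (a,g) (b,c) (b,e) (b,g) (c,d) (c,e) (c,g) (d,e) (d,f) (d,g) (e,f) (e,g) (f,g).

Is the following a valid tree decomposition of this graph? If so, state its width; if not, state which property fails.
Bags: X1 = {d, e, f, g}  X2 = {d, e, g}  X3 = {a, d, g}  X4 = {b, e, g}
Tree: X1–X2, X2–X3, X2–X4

No — vertex c appears in no bag.

A tree decomposition must satisfy three properties: every vertex lies in some bag; for every edge, both endpoints lie together in some bag; and for every vertex, the bags containing it form a connected subtree. Here vertex c appears in no bag, so the decomposition is invalid.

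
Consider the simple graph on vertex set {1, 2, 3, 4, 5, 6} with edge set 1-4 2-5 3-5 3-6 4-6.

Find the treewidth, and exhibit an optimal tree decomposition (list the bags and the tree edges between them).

The largest bag has 2 vertices, giving width 1; this decomposition certifies tw(G) ≤ 1. Since G has at least one edge (e.g. 2–5), it is not an edgeless graph, so tw(G) ≥ 1. Therefore the treewidth is 1.

Treewidth 1.
One optimal decomposition is:
Bags: B1 = {2, 5}  B2 = {3, 5}  B3 = {3, 6}  B4 = {4, 6}  B5 = {1, 4}
Tree: B1–B2, B2–B3, B3–B4, B4–B5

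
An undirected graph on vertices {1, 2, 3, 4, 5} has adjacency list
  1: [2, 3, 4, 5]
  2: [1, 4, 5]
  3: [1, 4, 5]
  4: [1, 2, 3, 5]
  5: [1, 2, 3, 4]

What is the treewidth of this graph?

3

A width-3 tree decomposition is:
Bags: B1 = {1, 2, 4, 5}  B2 = {1, 3, 4, 5}
Tree: B1–B2
Every bag has size at most 4, so the width is 4 − 1 = 3 and tw(G) ≤ 3. Conversely, {1, 2, 4, 5} is a clique of size 4, and the vertices of any clique must share a bag in every tree decomposition; so some bag has ≥ 4 vertices and tw(G) ≥ 3. Therefore the treewidth is 3.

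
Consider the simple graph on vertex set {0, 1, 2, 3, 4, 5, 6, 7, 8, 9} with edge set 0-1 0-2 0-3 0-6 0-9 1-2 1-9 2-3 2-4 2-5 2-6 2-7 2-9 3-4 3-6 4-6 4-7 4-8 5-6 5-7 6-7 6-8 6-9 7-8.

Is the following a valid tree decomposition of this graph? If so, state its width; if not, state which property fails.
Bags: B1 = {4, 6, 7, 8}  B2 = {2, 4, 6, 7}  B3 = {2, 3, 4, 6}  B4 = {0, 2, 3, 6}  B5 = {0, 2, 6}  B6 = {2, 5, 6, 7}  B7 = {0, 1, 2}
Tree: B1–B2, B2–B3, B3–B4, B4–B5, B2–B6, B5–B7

A tree decomposition must satisfy three properties: every vertex lies in some bag; for every edge, both endpoints lie together in some bag; and for every vertex, the bags containing it form a connected subtree. Here vertex 9 appears in no bag, so the decomposition is invalid.

No — vertex 9 appears in no bag.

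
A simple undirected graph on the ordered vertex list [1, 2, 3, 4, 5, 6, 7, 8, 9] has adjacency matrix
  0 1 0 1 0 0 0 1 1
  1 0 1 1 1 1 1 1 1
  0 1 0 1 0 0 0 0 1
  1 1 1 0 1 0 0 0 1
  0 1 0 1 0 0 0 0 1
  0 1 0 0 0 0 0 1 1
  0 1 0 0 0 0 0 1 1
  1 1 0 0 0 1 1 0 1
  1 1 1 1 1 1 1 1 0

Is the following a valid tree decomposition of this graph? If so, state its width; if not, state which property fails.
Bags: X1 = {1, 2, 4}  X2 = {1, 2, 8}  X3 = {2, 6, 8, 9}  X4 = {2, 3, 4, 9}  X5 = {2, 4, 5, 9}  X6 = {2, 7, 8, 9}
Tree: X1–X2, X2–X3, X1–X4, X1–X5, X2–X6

No — edge (9,1) lies in no bag.

A tree decomposition must satisfy three properties: every vertex lies in some bag; for every edge, both endpoints lie together in some bag; and for every vertex, the bags containing it form a connected subtree. Here edge (9,1) lies in no bag, so the decomposition is invalid.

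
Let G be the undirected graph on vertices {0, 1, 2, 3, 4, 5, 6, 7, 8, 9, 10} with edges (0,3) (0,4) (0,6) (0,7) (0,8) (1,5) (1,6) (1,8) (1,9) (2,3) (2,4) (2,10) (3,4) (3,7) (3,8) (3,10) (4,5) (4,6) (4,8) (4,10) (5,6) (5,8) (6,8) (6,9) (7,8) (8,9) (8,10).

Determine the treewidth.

3

A width-3 tree decomposition is:
Bags: B1 = {1, 5, 6, 8}  B2 = {4, 5, 6, 8}  B3 = {0, 4, 6, 8}  B4 = {0, 3, 4, 8}  B5 = {3, 4, 8, 10}  B6 = {1, 6, 8, 9}  B7 = {0, 3, 7, 8}  B8 = {2, 3, 4, 10}
Tree: B1–B2, B2–B3, B3–B4, B4–B5, B1–B6, B4–B7, B5–B8
Every bag has size at most 4, so the width is 4 − 1 = 3 and tw(G) ≤ 3. Conversely, {1, 6, 8, 9} is a clique of size 4, and the vertices of any clique must share a bag in every tree decomposition; so some bag has ≥ 4 vertices and tw(G) ≥ 3. Combining the bounds, tw(G) = 3.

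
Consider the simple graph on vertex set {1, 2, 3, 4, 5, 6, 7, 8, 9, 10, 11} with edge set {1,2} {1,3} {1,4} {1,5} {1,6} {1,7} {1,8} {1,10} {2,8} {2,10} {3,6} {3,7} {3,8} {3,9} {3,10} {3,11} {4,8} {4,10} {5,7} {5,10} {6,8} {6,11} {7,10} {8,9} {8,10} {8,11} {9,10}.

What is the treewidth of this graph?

A width-3 tree decomposition is:
Bags: B1 = {1, 3, 8, 10}  B2 = {1, 3, 6, 8}  B3 = {1, 3, 7, 10}  B4 = {3, 8, 9, 10}  B5 = {3, 6, 8, 11}  B6 = {1, 4, 8, 10}  B7 = {1, 5, 7, 10}  B8 = {1, 2, 8, 10}
Tree: B1–B2, B1–B3, B1–B4, B2–B5, B1–B6, B3–B7, B1–B8
The largest bag has 4 vertices, giving width 3; this decomposition certifies tw(G) ≤ 3. For the lower bound, the 4 vertices {1, 2, 8, 10} are pairwise adjacent, and any tree decomposition puts a clique entirely inside one bag — forcing width ≥ 3. Hence tw(G) = 3 exactly.

3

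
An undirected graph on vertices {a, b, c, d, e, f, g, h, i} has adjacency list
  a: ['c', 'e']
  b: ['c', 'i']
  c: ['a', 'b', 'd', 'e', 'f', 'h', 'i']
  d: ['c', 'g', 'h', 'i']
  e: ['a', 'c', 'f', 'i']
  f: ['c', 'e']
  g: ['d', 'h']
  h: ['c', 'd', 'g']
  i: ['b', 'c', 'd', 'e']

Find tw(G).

2

A width-2 tree decomposition is:
Bags: B1 = {c, d, h}  B2 = {c, d, i}  B3 = {c, e, i}  B4 = {c, e, f}  B5 = {a, c, e}  B6 = {b, c, i}  B7 = {d, g, h}
Tree: B1–B2, B2–B3, B3–B4, B4–B5, B3–B6, B1–B7
Every bag has size at most 3, so the width is 3 − 1 = 2 and tw(G) ≤ 2. Conversely, {d, g, h} is a clique of size 3, and the vertices of any clique must share a bag in every tree decomposition; so some bag has ≥ 3 vertices and tw(G) ≥ 2. Therefore the treewidth is 2.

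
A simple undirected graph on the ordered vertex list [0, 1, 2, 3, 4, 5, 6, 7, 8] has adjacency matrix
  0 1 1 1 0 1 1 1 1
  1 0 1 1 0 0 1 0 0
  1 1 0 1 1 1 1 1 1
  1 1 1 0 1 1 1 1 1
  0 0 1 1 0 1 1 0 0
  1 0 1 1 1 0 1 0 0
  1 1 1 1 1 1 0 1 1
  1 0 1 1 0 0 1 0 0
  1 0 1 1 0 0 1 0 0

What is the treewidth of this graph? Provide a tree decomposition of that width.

Treewidth 4.
One optimal decomposition is:
Bags: B1 = {0, 2, 3, 6, 8}  B2 = {0, 2, 3, 5, 6}  B3 = {0, 1, 2, 3, 6}  B4 = {0, 2, 3, 6, 7}  B5 = {2, 3, 4, 5, 6}
Tree: B1–B2, B2–B3, B2–B4, B2–B5

Every bag has size at most 5, so the width is 5 − 1 = 4 and tw(G) ≤ 4. For the lower bound, the 5 vertices {0, 2, 3, 6, 8} are pairwise adjacent, and any tree decomposition puts a clique entirely inside one bag — forcing width ≥ 4. Combining the bounds, tw(G) = 4.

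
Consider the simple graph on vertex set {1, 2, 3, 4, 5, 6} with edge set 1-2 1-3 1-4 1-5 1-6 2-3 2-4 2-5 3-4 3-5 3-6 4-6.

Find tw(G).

A width-3 tree decomposition is:
Bags: B1 = {1, 2, 3, 4}  B2 = {1, 3, 4, 6}  B3 = {1, 2, 3, 5}
Tree: B1–B2, B1–B3
Every bag has size at most 4, so the width is 4 − 1 = 3 and tw(G) ≤ 3. Conversely, {1, 2, 3, 4} is a clique of size 4, and the vertices of any clique must share a bag in every tree decomposition; so some bag has ≥ 4 vertices and tw(G) ≥ 3. Hence tw(G) = 3 exactly.

3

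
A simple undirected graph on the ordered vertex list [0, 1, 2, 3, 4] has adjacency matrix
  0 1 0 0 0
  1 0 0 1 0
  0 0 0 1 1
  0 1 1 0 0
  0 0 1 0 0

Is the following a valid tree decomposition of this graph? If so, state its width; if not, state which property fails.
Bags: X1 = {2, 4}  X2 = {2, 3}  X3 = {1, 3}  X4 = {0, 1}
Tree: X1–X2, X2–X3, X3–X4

Checking the three conditions: (i) the bags cover all of {0, 1, 2, 3, 4}; (ii) for each edge, some bag contains both endpoints; (iii) the bags containing any fixed vertex form a subtree. All hold, so the decomposition is valid with width 2 − 1 = 1.

Yes; width 1.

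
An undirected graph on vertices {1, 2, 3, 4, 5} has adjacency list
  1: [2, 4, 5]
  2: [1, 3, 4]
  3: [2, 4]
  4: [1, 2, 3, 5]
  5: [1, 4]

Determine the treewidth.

A width-2 tree decomposition is:
Bags: B1 = {1, 2, 4}  B2 = {2, 3, 4}  B3 = {1, 4, 5}
Tree: B1–B2, B1–B3
Each bag holds 3 vertices, so the decomposition has width 2, which upper-bounds the treewidth. Conversely, {1, 2, 4} is a clique of size 3, and the vertices of any clique must share a bag in every tree decomposition; so some bag has ≥ 3 vertices and tw(G) ≥ 2. Therefore the treewidth is 2.

2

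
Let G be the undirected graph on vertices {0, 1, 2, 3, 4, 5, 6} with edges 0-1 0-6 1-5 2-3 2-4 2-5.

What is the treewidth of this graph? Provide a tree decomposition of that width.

The largest bag has 2 vertices, giving width 1; this decomposition certifies tw(G) ≤ 1. Since G has at least one edge (e.g. 5–1), it is not an edgeless graph, so tw(G) ≥ 1. Combining the bounds, tw(G) = 1.

Treewidth 1.
One optimal decomposition is:
Bags: B1 = {1, 5}  B2 = {2, 5}  B3 = {2, 3}  B4 = {0, 1}  B5 = {0, 6}  B6 = {2, 4}
Tree: B1–B2, B2–B3, B1–B4, B4–B5, B2–B6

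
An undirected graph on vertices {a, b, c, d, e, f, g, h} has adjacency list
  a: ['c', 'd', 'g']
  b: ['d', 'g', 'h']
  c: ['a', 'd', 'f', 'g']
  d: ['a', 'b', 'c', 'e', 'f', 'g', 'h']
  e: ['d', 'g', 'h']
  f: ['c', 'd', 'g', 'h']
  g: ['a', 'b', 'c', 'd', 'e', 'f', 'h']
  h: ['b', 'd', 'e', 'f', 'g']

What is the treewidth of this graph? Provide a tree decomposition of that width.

Treewidth 3.
One such decomposition:
Bags: B1 = {d, e, g, h}  B2 = {d, f, g, h}  B3 = {c, d, f, g}  B4 = {a, c, d, g}  B5 = {b, d, g, h}
Tree: B1–B2, B2–B3, B3–B4, B2–B5

The largest bag has 4 vertices, giving width 3; this decomposition certifies tw(G) ≤ 3. On the other hand G contains the 4-clique {d, e, g, h}. A clique must lie in a single bag of any decomposition, so no decomposition can have width below 3. Combining the bounds, tw(G) = 3.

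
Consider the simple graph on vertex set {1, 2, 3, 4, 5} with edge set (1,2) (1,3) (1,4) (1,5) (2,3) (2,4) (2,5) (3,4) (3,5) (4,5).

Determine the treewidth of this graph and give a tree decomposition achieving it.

Treewidth 4.
Bags: B1 = {1, 2, 3, 4, 5}
Tree: (single bag)

A single bag containing all 5 vertices is trivially a valid decomposition of width 4. On the other hand G contains the 5-clique {1, 2, 3, 4, 5}. A clique must lie in a single bag of any decomposition, so no decomposition can have width below 4. The upper and lower bounds meet at 4, so that is the treewidth.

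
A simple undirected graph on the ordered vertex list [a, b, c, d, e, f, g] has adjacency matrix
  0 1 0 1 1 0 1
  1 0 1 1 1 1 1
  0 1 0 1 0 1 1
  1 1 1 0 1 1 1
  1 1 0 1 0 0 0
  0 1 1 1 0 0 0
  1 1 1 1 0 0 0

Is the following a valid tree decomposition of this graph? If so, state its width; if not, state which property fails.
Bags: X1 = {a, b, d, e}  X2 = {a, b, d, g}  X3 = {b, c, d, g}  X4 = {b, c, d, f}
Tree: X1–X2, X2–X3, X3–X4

Yes; width 3.

Every vertex of G appears in some bag (union = {a, b, c, d, e, f, g}); every edge is covered by a bag; and for each vertex v the set of bags containing v is connected in the bag tree. The decomposition is therefore valid. The largest bag has 4 vertices, so the width is 3.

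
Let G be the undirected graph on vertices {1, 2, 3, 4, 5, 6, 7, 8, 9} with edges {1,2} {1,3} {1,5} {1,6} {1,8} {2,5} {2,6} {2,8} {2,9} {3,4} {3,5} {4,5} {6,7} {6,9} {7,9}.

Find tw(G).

A width-2 tree decomposition is:
Bags: B1 = {1, 2, 5}  B2 = {1, 2, 6}  B3 = {1, 3, 5}  B4 = {2, 6, 9}  B5 = {1, 2, 8}  B6 = {6, 7, 9}  B7 = {3, 4, 5}
Tree: B1–B2, B1–B3, B2–B4, B1–B5, B4–B6, B3–B7
The largest bag has 3 vertices, giving width 2; this decomposition certifies tw(G) ≤ 2. On the other hand G contains the 3-clique {1, 2, 8}. A clique must lie in a single bag of any decomposition, so no decomposition can have width below 2. Hence tw(G) = 2 exactly.

2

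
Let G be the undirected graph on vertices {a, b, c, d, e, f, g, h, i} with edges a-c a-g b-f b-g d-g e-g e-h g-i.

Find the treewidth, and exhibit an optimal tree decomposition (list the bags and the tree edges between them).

Each bag holds 2 vertices, so the decomposition has width 1, which upper-bounds the treewidth. Since G has at least one edge (e.g. b–g), it is not an edgeless graph, so tw(G) ≥ 1. The upper and lower bounds meet at 1, so that is the treewidth.

Treewidth 1.
One such decomposition:
Bags: B1 = {b, g}  B2 = {a, g}  B3 = {a, c}  B4 = {g, i}  B5 = {d, g}  B6 = {b, f}  B7 = {e, g}  B8 = {e, h}
Tree: B1–B2, B2–B3, B1–B4, B2–B5, B1–B6, B4–B7, B7–B8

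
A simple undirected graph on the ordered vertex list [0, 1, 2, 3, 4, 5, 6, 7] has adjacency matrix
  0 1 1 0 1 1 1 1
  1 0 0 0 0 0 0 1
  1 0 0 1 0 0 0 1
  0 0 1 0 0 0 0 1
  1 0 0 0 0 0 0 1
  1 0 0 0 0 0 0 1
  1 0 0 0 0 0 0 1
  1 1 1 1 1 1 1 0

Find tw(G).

2

A width-2 tree decomposition is:
Bags: B1 = {0, 2, 7}  B2 = {2, 3, 7}  B3 = {0, 6, 7}  B4 = {0, 4, 7}  B5 = {0, 5, 7}  B6 = {0, 1, 7}
Tree: B1–B2, B1–B3, B3–B4, B4–B5, B1–B6
Every bag has size at most 3, so the width is 3 − 1 = 2 and tw(G) ≤ 2. Conversely, {0, 1, 7} is a clique of size 3, and the vertices of any clique must share a bag in every tree decomposition; so some bag has ≥ 3 vertices and tw(G) ≥ 2. Hence tw(G) = 2 exactly.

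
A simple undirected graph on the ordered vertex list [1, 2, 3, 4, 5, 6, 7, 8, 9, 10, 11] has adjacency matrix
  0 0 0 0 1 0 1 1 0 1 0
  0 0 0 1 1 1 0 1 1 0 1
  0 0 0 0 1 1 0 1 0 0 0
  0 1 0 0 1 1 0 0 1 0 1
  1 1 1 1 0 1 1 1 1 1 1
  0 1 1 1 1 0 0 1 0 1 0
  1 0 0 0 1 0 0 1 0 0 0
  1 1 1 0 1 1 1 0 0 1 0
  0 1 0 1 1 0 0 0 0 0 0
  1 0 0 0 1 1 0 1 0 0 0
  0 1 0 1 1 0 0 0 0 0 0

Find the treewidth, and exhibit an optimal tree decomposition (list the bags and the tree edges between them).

The largest bag has 4 vertices, giving width 3; this decomposition certifies tw(G) ≤ 3. For the lower bound, the 4 vertices {1, 5, 8, 10} are pairwise adjacent, and any tree decomposition puts a clique entirely inside one bag — forcing width ≥ 3. Therefore the treewidth is 3.

Treewidth 3.
One optimal decomposition is:
Bags: B1 = {2, 4, 5, 6}  B2 = {2, 5, 6, 8}  B3 = {5, 6, 8, 10}  B4 = {3, 5, 6, 8}  B5 = {2, 4, 5, 11}  B6 = {2, 4, 5, 9}  B7 = {1, 5, 8, 10}  B8 = {1, 5, 7, 8}
Tree: B1–B2, B2–B3, B3–B4, B1–B5, B5–B6, B3–B7, B7–B8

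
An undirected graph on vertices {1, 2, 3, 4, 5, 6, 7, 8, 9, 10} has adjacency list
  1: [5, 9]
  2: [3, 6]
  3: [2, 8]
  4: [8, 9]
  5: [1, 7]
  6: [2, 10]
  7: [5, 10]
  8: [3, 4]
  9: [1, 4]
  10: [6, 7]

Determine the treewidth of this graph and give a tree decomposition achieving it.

Each bag holds 3 vertices, so the decomposition has width 2, which upper-bounds the treewidth. Since 4–8–3–2–6–10–7–5–1–9–4 is a cycle in G, G is not acyclic. Forests are exactly the graphs of treewidth ≤ 1, so tw(G) ≥ 2. Combining the bounds, tw(G) = 2.

Treewidth 2.
One such decomposition:
Bags: B1 = {3, 4, 8}  B2 = {2, 3, 4}  B3 = {2, 4, 6}  B4 = {4, 6, 10}  B5 = {4, 7, 10}  B6 = {4, 5, 7}  B7 = {1, 4, 5}  B8 = {1, 4, 9}
Tree: B1–B2, B2–B3, B3–B4, B4–B5, B5–B6, B6–B7, B7–B8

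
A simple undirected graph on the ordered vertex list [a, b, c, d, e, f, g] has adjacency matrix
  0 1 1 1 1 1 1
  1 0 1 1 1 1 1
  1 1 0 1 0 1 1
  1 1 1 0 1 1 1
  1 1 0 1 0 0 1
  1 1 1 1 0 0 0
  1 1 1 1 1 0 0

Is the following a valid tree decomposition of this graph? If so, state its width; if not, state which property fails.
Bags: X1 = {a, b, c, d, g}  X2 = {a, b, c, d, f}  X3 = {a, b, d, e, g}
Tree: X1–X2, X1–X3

Yes; width 4.

Checking the three conditions: (i) the bags cover all of {a, b, c, d, e, f, g}; (ii) for each edge, some bag contains both endpoints; (iii) the bags containing any fixed vertex form a subtree. All hold, so the decomposition is valid with width 5 − 1 = 4.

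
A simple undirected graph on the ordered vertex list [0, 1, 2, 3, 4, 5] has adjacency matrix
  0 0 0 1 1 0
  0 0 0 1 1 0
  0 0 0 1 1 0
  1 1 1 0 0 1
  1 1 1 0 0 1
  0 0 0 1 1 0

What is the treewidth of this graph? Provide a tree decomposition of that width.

Treewidth 2.
Bags: B1 = {0, 3, 4}  B2 = {3, 4, 5}  B3 = {1, 3, 4}  B4 = {2, 3, 4}
Tree: B1–B2, B2–B3, B3–B4

The largest bag has 3 vertices, giving width 2; this decomposition certifies tw(G) ≤ 2. For the lower bound, G contains the cycle 3–0–4–5–3, so G is not a forest; only forests have treewidth ≤ 1, hence tw(G) ≥ 2. Combining the bounds, tw(G) = 2.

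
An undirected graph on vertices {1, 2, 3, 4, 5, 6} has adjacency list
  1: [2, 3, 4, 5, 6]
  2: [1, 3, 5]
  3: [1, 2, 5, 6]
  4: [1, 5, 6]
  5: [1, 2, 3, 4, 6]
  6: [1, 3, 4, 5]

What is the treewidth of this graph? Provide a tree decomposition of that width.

The largest bag has 4 vertices, giving width 3; this decomposition certifies tw(G) ≤ 3. For the lower bound, the 4 vertices {1, 2, 3, 5} are pairwise adjacent, and any tree decomposition puts a clique entirely inside one bag — forcing width ≥ 3. The upper and lower bounds meet at 3, so that is the treewidth.

Treewidth 3.
One optimal decomposition is:
Bags: B1 = {1, 4, 5, 6}  B2 = {1, 3, 5, 6}  B3 = {1, 2, 3, 5}
Tree: B1–B2, B2–B3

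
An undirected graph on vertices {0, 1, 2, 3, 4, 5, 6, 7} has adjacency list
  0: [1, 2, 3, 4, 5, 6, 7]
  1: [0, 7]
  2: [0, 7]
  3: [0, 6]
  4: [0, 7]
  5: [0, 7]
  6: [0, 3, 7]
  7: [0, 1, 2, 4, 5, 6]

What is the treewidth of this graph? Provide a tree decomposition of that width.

Each bag holds 3 vertices, so the decomposition has width 2, which upper-bounds the treewidth. For the lower bound, the 3 vertices {0, 3, 6} are pairwise adjacent, and any tree decomposition puts a clique entirely inside one bag — forcing width ≥ 2. Combining the bounds, tw(G) = 2.

Treewidth 2.
Bags: B1 = {0, 4, 7}  B2 = {0, 1, 7}  B3 = {0, 6, 7}  B4 = {0, 5, 7}  B5 = {0, 3, 6}  B6 = {0, 2, 7}
Tree: B1–B2, B2–B3, B3–B4, B3–B5, B4–B6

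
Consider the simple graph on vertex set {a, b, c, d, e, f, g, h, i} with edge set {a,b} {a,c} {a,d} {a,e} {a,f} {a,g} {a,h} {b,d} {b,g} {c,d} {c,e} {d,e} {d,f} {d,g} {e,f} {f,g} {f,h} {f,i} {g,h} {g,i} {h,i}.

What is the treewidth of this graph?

3

A width-3 tree decomposition is:
Bags: B1 = {a, c, d, e}  B2 = {a, d, e, f}  B3 = {a, d, f, g}  B4 = {a, b, d, g}  B5 = {a, f, g, h}  B6 = {f, g, h, i}
Tree: B1–B2, B2–B3, B3–B4, B3–B5, B5–B6
Each bag holds 4 vertices, so the decomposition has width 3, which upper-bounds the treewidth. Conversely, {a, c, d, e} is a clique of size 4, and the vertices of any clique must share a bag in every tree decomposition; so some bag has ≥ 4 vertices and tw(G) ≥ 3. Combining the bounds, tw(G) = 3.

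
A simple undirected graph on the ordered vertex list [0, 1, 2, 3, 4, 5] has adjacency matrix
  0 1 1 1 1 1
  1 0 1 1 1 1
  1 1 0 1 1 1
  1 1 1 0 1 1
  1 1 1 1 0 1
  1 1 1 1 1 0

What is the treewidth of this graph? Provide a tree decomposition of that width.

Treewidth 5.
One such decomposition:
Bags: B1 = {0, 1, 2, 3, 4, 5}
Tree: (single bag)

A single bag containing all 6 vertices is trivially a valid decomposition of width 5. On the other hand G contains the 6-clique {0, 1, 2, 3, 4, 5}. A clique must lie in a single bag of any decomposition, so no decomposition can have width below 5. Combining the bounds, tw(G) = 5.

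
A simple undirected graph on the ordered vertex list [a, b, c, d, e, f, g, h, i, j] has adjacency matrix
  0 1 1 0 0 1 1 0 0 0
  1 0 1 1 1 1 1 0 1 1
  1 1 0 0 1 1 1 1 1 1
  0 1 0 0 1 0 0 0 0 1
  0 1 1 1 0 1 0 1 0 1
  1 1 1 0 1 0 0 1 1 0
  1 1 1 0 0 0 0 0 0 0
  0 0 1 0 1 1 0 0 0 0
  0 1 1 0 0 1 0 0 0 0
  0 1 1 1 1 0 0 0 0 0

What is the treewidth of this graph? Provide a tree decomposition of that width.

Treewidth 3.
Bags: B1 = {c, e, f, h}  B2 = {b, c, e, f}  B3 = {b, c, e, j}  B4 = {b, c, f, i}  B5 = {b, d, e, j}  B6 = {a, b, c, f}  B7 = {a, b, c, g}
Tree: B1–B2, B2–B3, B2–B4, B3–B5, B4–B6, B6–B7

Every bag has size at most 4, so the width is 4 − 1 = 3 and tw(G) ≤ 3. On the other hand G contains the 4-clique {c, e, f, h}. A clique must lie in a single bag of any decomposition, so no decomposition can have width below 3. Hence tw(G) = 3 exactly.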